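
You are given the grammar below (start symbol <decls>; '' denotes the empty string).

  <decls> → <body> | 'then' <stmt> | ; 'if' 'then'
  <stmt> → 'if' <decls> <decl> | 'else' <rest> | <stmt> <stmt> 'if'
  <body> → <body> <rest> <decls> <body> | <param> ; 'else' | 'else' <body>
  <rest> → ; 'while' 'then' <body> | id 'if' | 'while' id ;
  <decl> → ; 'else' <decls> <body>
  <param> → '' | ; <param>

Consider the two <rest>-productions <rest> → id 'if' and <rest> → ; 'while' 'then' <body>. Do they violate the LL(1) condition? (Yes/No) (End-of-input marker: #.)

FIRST(id 'if') = { id } and FIRST(; 'while' 'then' <body>) = { ; }.
The FIRST sets are disjoint and neither alternative is nullable — no conflict.

No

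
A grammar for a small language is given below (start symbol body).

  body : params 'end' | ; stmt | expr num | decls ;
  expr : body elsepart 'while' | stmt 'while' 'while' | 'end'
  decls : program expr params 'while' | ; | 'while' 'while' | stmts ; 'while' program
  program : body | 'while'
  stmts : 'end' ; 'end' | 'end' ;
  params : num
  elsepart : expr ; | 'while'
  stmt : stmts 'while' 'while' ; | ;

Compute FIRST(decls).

{ 'end', 'while', ;, num }

From decls : program expr params 'while': add FIRST(program) = { 'end', 'while', ;, num }.
decls : ; contributes {;}.
decls : 'while' 'while' contributes {'while'}.
From decls : stmts ; 'while' program: add FIRST(stmts) = { 'end' }.
Union: FIRST(decls) = { 'end', 'while', ;, num }.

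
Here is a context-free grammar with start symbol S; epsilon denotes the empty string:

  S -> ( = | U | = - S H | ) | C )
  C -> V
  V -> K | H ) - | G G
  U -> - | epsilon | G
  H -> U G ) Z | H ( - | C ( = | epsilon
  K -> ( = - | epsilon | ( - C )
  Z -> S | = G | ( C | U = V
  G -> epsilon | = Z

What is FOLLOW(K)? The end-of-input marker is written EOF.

In V -> K: K is at the end, add FOLLOW(V) = { EOF, (, ), -, = }.
Union: FOLLOW(K) = { EOF, (, ), -, = }.

{ EOF, (, ), -, = }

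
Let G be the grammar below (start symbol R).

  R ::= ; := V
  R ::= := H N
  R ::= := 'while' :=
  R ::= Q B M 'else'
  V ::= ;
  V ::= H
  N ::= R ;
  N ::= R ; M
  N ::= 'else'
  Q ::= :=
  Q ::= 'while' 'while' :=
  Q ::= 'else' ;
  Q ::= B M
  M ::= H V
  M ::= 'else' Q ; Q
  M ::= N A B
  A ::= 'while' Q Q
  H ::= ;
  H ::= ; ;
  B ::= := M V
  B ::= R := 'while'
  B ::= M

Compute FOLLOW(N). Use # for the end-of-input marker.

{ #, 'while', :=, ; }

In R ::= := H N: N is at the end, add FOLLOW(R) = { #, :=, ; }.
In M ::= N A B: add FIRST(A B) = { 'while' }.
Union: FOLLOW(N) = { #, 'while', :=, ; }.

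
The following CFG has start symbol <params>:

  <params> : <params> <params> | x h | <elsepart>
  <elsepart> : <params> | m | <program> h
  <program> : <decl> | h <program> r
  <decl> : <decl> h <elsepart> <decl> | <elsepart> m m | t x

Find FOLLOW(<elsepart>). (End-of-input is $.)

{ $, h, m, t, x }

In <params> : <elsepart>: <elsepart> is at the end, add FOLLOW(<params>) = { $, h, m, t, x }.
In <decl> : <decl> h <elsepart> <decl>: add FIRST(<decl>) = { h, m, t, x }.
In <decl> : <elsepart> m m: add FIRST(m m) = { m }.
Union: FOLLOW(<elsepart>) = { $, h, m, t, x }.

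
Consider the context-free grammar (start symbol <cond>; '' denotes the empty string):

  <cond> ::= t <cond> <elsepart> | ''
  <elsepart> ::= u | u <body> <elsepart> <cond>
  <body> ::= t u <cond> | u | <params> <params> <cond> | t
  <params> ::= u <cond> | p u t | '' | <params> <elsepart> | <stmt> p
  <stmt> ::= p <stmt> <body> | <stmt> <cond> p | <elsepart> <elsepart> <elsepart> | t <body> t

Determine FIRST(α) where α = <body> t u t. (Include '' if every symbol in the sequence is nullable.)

{ p, t, u }

Add FIRST(<body>)\{''} = { p, t, u }; <body> is nullable, continue.
t is a terminal; add {t} and stop.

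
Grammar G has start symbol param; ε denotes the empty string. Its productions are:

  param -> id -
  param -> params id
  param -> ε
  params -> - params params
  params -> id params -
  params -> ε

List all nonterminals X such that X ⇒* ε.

Directly nullable (have an ε-production): param, params.

{ param, params }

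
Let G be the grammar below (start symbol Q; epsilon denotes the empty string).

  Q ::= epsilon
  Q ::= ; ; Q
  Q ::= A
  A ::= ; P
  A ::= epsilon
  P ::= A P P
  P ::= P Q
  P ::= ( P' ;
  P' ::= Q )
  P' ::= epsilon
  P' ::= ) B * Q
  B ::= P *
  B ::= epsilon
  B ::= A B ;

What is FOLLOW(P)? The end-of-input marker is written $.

In A ::= ; P: P is at the end, add FOLLOW(A) = { $, (, ), *, ; }.
In P ::= A P P: add FIRST(P) = { (, ; }.
In P ::= A P P: P is at the end, add FOLLOW(P) = { $, (, ), *, ; }.
In P ::= P Q: add FIRST(Q)\{epsilon} = { ; }.
  Since Q is nullable, also add FOLLOW(P) = { $, (, ), *, ; }.
In B ::= P *: add FIRST(*) = { * }.
Union: FOLLOW(P) = { $, (, ), *, ; }.

{ $, (, ), *, ; }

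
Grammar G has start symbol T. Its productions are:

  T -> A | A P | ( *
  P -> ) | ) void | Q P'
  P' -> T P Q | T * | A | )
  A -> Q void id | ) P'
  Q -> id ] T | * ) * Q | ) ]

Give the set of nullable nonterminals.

No nonterminal has an empty production or an RHS whose symbols are all nullable.

{ } (none)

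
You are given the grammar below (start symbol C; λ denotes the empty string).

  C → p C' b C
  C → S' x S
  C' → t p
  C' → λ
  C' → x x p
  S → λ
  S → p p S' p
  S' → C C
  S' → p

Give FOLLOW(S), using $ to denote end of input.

{ $, p, x }

In C → S' x S: S is at the end, add FOLLOW(C) = { $, p, x }.
Union: FOLLOW(S) = { $, p, x }.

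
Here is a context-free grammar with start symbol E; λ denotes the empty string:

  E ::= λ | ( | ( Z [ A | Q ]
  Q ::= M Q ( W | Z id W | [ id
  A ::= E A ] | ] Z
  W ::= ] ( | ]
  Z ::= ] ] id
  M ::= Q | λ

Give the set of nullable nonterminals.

Directly nullable (have an λ-production): E, M.
No other nonterminal has a production whose RHS symbols are all nullable.

{ E, M }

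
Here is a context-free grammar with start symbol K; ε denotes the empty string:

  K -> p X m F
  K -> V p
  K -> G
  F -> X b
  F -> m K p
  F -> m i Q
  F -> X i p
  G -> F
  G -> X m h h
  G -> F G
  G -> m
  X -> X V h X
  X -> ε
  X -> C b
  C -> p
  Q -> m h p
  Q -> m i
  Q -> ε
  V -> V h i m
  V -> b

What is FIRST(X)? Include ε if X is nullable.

{ b, p, ε }

From X -> X V h X: X nullable, take FIRST(X) ∪ FIRST(V) = { b, p }.
X -> ε contributes ε.
From X -> C b: add FIRST(C) = { p }.
Union: FIRST(X) = { b, p, ε }.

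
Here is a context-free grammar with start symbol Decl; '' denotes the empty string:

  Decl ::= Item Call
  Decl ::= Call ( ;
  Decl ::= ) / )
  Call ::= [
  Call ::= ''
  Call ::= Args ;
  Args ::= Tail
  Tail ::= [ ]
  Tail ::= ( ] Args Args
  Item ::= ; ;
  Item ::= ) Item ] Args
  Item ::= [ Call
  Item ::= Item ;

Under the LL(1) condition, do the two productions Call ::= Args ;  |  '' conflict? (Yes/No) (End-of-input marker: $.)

Yes

FIRST(Args ;) = { (, [ } and FIRST('') = { '' }.
The second alternative is nullable and FOLLOW(Call) = { $, (, ;, [, ] } shares ( with FIRST of the first — conflict.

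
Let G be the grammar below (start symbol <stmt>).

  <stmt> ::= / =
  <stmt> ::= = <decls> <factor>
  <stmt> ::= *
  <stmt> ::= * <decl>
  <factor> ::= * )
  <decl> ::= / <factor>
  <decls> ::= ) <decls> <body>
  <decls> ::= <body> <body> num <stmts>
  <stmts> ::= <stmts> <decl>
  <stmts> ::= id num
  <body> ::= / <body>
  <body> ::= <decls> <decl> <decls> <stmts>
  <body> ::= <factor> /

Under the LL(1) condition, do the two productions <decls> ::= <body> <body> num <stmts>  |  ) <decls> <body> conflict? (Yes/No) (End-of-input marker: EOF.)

FIRST(<body> <body> num <stmts>) = { ), *, / } and FIRST() <decls> <body>) = { ) }.
Both contain ), so the two alternatives are not disjoint — LL(1) conflict.

Yes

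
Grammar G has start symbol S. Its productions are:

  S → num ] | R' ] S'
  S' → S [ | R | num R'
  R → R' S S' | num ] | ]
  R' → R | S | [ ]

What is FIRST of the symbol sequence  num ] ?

{ num }

num is a terminal; add {num} and stop.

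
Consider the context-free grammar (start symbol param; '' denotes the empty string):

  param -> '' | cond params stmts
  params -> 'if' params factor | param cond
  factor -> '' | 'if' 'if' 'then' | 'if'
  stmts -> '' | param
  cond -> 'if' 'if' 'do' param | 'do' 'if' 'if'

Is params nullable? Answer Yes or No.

No

Nullable nonterminals: factor, param, stmts.
No production of params has an RHS whose symbols are all nullable, so params is not nullable.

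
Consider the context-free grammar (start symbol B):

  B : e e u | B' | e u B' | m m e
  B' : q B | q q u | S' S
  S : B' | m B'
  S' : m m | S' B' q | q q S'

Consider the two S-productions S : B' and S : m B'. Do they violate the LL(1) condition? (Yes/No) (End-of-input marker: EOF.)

Yes

FIRST(B') = { m, q } and FIRST(m B') = { m }.
Both contain m, so the two alternatives are not disjoint — LL(1) conflict.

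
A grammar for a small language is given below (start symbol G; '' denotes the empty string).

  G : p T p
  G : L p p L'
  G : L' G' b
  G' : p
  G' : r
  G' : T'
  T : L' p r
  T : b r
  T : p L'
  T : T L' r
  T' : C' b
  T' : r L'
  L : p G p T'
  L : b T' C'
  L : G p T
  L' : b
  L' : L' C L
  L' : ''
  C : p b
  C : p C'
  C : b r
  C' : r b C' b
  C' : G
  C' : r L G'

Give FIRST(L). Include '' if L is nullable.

{ b, p, r }

L : p G p T' contributes {p}.
L : b T' C' contributes {b}.
From L : G p T: add FIRST(G) = { b, p, r }.
Union: FIRST(L) = { b, p, r }.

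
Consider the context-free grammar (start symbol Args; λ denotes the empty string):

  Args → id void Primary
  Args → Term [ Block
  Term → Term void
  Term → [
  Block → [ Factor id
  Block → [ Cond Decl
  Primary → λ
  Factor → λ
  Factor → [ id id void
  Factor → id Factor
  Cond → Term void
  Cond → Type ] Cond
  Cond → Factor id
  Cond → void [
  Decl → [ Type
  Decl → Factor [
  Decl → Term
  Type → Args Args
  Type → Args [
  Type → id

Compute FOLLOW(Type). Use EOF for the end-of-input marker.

{ EOF, [, ], id }

In Cond → Type ] Cond: add FIRST(] Cond) = { ] }.
In Decl → [ Type: Type is at the end, add FOLLOW(Decl) = { EOF, [, ], id }.
Union: FOLLOW(Type) = { EOF, [, ], id }.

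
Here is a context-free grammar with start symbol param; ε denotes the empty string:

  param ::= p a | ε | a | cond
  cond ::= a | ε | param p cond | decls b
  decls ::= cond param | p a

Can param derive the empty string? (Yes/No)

param has an ε-production, so param ⇒ ε.

Yes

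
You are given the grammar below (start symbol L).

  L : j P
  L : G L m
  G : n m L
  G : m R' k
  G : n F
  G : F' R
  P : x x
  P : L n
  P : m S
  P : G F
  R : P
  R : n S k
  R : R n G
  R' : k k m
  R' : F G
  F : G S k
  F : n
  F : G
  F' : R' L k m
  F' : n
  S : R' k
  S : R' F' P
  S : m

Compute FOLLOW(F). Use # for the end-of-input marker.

{ #, j, k, m, n }

In G : n F: F is at the end, add FOLLOW(G) = { #, j, k, m, n }.
In P : G F: F is at the end, add FOLLOW(P) = { #, j, k, m, n }.
In R' : F G: add FIRST(G) = { k, m, n }.
Union: FOLLOW(F) = { #, j, k, m, n }.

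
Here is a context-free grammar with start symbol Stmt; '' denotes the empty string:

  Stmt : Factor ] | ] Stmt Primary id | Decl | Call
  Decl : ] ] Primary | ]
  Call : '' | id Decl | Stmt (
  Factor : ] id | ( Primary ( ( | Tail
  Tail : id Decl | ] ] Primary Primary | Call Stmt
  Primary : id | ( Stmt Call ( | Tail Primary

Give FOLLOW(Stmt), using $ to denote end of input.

Stmt is the start symbol, so $ ∈ FOLLOW(Stmt).
In Stmt : ] Stmt Primary id: add FIRST(Primary id) = { (, ], id }.
In Call : Stmt (: add FIRST(() = { ( }.
In Tail : Call Stmt: Stmt is at the end, add FOLLOW(Tail) = { (, ], id }.
In Primary : ( Stmt Call (: add FIRST(Call () = { (, ], id }.
Union: FOLLOW(Stmt) = { $, (, ], id }.

{ $, (, ], id }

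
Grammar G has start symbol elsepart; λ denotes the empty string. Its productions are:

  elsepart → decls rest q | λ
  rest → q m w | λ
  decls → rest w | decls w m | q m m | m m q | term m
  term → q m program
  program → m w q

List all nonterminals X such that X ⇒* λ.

{ elsepart, rest }

Directly nullable (have an λ-production): elsepart, rest.
No other nonterminal has a production whose RHS symbols are all nullable.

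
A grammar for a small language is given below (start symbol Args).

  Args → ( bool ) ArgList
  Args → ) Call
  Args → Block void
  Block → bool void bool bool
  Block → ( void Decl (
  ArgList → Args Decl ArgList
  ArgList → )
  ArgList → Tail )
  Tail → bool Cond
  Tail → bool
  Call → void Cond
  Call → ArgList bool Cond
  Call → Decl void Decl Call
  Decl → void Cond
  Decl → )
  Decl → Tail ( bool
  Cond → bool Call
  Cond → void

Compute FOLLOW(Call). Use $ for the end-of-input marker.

In Args → ) Call: Call is at the end, add FOLLOW(Args) = { $, ), bool, void }.
In Call → Decl void Decl Call: Call is at the end, add FOLLOW(Call) = { $, (, ), bool, void }.
In Cond → bool Call: Call is at the end, add FOLLOW(Cond) = { $, (, ), bool, void }.
Union: FOLLOW(Call) = { $, (, ), bool, void }.

{ $, (, ), bool, void }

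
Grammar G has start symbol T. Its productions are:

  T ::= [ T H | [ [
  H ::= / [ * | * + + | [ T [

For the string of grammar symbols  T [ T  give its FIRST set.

Add FIRST(T) = { [ }; T is not nullable, stop.

{ [ }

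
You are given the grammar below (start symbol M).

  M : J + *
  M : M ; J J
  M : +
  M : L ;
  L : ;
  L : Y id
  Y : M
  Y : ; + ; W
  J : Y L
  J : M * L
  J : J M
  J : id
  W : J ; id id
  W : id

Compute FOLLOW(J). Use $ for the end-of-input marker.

{ $, *, +, ;, id }

In M : J + *: add FIRST(+ *) = { + }.
In M : M ; J J: add FIRST(J) = { +, ;, id }.
In M : M ; J J: J is at the end, add FOLLOW(M) = { $, *, +, ;, id }.
In J : J M: add FIRST(M) = { +, ;, id }.
In W : J ; id id: add FIRST(; id id) = { ; }.
Union: FOLLOW(J) = { $, *, +, ;, id }.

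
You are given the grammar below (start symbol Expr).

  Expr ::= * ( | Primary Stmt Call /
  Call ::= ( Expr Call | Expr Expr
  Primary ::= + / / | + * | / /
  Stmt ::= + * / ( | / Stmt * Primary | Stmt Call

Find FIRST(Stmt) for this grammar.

{ +, / }

Stmt ::= + * / ( contributes {+}.
Stmt ::= / Stmt * Primary contributes {/}.
From Stmt ::= Stmt Call: add FIRST(Stmt) = { +, / }.
Union: FIRST(Stmt) = { +, / }.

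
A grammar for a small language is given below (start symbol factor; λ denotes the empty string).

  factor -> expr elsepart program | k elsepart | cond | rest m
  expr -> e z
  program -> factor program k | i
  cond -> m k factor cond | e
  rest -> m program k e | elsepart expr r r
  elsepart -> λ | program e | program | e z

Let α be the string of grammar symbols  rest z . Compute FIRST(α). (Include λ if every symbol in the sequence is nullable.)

Add FIRST(rest) = { e, i, k, m }; rest is not nullable, stop.

{ e, i, k, m }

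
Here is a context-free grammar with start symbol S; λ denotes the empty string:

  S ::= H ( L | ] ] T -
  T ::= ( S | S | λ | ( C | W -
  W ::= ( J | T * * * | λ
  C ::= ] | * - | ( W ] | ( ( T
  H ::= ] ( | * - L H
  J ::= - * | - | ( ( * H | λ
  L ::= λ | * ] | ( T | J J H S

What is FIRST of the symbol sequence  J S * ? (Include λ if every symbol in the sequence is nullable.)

Add FIRST(J)\{λ} = { (, - }; J is nullable, continue.
Add FIRST(S) = { *, ] }; S is not nullable, stop.

{ (, *, -, ] }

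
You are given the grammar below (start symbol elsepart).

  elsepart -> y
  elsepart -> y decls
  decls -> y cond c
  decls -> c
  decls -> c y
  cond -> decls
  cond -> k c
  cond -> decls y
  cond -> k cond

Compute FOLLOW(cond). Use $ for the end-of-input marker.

In decls -> y cond c: add FIRST(c) = { c }.
In cond -> k cond: cond is at the end, add FOLLOW(cond) = { c }.
Union: FOLLOW(cond) = { c }.

{ c }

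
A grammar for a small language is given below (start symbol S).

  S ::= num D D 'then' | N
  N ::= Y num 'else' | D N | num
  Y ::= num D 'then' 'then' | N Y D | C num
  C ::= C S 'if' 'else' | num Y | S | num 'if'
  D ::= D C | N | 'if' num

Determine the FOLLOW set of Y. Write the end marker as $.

In N ::= Y num 'else': add FIRST(num 'else') = { num }.
In Y ::= N Y D: add FIRST(D) = { 'if', num }.
In C ::= num Y: Y is at the end, add FOLLOW(C) = { 'if', 'then', num }.
Union: FOLLOW(Y) = { 'if', 'then', num }.

{ 'if', 'then', num }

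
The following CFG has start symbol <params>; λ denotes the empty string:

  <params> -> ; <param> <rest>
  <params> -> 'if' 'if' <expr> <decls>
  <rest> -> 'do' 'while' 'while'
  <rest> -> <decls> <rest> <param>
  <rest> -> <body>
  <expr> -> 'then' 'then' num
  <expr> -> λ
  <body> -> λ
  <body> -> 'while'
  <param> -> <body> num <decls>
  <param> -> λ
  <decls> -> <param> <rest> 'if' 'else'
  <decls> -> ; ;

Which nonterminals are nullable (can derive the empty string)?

Directly nullable (have an λ-production): <expr>, <body>, <param>.
<rest> -> <body> with every symbol nullable, so <rest> is nullable.
No other nonterminal has a production whose RHS symbols are all nullable.

{ <body>, <expr>, <param>, <rest> }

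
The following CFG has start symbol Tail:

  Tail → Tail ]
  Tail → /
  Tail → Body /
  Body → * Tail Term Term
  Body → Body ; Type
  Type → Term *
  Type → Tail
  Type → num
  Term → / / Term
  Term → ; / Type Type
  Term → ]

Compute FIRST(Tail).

{ *, / }

From Tail → Tail ]: add FIRST(Tail) = { *, / }.
Tail → / contributes {/}.
From Tail → Body /: add FIRST(Body) = { * }.
Union: FIRST(Tail) = { *, / }.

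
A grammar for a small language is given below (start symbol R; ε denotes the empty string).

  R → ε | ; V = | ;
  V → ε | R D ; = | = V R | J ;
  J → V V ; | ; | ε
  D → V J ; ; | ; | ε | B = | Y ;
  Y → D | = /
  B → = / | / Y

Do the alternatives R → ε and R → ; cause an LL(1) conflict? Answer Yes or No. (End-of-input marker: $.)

FIRST(ε) = { ε } and FIRST(;) = { ; }.
The first alternative is nullable and FOLLOW(R) = { $, /, ;, = } shares ; with FIRST of the second — conflict.

Yes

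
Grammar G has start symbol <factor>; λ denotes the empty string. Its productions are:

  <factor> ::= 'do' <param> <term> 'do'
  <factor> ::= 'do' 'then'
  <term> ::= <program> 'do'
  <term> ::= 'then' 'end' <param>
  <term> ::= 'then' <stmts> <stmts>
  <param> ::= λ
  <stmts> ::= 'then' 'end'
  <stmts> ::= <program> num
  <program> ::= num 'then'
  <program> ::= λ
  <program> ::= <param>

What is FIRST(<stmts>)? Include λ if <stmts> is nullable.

<stmts> ::= 'then' 'end' contributes {'then'}.
From <stmts> ::= <program> num: <program> nullable, take FIRST(<program>) ∪ {num} = { num }.
Union: FIRST(<stmts>) = { 'then', num }.

{ 'then', num }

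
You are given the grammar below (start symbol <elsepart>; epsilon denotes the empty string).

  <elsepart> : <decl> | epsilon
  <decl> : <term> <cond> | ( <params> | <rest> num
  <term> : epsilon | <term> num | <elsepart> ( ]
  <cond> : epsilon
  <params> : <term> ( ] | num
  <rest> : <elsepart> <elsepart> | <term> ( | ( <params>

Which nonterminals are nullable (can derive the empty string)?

{ <cond>, <decl>, <elsepart>, <rest>, <term> }

Directly nullable (have an epsilon-production): <elsepart>, <term>, <cond>.
<rest> : <elsepart> <elsepart> with every symbol nullable, so <rest> is nullable.
<decl> : <term> <cond> with every symbol nullable, so <decl> is nullable.
No other nonterminal has a production whose RHS symbols are all nullable.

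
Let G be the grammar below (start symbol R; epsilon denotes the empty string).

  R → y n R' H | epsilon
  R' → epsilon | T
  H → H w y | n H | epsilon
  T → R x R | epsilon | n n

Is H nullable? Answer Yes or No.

Yes

H has an epsilon-production, so H ⇒ epsilon.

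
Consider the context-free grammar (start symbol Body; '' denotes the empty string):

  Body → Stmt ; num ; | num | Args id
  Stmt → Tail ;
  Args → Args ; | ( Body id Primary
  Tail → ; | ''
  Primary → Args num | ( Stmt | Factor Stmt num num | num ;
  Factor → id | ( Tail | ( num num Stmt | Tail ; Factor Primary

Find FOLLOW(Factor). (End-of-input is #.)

In Primary → Factor Stmt num num: add FIRST(Stmt num num) = { ; }.
In Factor → Tail ; Factor Primary: add FIRST(Primary) = { (, ;, id, num }.
Union: FOLLOW(Factor) = { (, ;, id, num }.

{ (, ;, id, num }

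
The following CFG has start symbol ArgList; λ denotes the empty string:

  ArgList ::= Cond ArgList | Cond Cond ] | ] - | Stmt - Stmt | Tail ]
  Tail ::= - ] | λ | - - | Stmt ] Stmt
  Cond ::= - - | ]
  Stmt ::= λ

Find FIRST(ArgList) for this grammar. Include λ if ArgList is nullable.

From ArgList ::= Cond ArgList: add FIRST(Cond) = { -, ] }.
From ArgList ::= Cond Cond ]: add FIRST(Cond) = { -, ] }.
ArgList ::= ] - contributes {]}.
From ArgList ::= Stmt - Stmt: Stmt nullable, take FIRST(Stmt) ∪ {-} = { - }.
From ArgList ::= Tail ]: Tail nullable, take FIRST(Tail) ∪ {]} = { -, ] }.
Union: FIRST(ArgList) = { -, ] }.

{ -, ] }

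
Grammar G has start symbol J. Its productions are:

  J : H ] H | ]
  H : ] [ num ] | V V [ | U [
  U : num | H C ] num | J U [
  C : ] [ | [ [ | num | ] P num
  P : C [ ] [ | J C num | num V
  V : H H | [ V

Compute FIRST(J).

From J : H ] H: add FIRST(H) = { [, ], num }.
J : ] contributes {]}.
Union: FIRST(J) = { [, ], num }.

{ [, ], num }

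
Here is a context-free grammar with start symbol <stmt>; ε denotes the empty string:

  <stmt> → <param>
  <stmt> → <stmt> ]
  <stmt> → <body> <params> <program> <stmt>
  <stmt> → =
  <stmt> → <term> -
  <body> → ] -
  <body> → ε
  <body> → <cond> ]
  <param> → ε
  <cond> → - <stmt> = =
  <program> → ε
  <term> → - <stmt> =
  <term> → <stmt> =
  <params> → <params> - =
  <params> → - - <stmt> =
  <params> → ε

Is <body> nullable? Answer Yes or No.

<body> has an ε-production, so <body> ⇒ ε.

Yes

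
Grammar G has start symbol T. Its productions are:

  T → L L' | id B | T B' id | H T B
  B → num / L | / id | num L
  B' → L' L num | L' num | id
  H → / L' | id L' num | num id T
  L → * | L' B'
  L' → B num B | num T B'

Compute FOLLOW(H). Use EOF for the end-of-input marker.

{ *, /, id, num }

In T → H T B: add FIRST(T B) = { *, /, id, num }.
Union: FOLLOW(H) = { *, /, id, num }.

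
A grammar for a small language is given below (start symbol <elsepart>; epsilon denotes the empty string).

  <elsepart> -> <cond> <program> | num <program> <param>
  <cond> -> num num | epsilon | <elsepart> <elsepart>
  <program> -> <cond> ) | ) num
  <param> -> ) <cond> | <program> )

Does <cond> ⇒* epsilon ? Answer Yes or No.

<cond> has an epsilon-production, so <cond> ⇒ epsilon.

Yes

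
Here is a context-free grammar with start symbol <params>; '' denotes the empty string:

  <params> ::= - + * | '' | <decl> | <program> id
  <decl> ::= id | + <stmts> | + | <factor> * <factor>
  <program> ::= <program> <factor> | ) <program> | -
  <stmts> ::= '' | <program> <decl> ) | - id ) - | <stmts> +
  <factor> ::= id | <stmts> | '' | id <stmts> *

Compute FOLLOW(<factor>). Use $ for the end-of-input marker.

{ $, ), *, +, -, id }

In <decl> ::= <factor> * <factor>: add FIRST(* <factor>) = { * }.
In <decl> ::= <factor> * <factor>: <factor> is at the end, add FOLLOW(<decl>) = { $, ) }.
In <program> ::= <program> <factor>: <factor> is at the end, add FOLLOW(<program>) = { ), *, +, -, id }.
Union: FOLLOW(<factor>) = { $, ), *, +, -, id }.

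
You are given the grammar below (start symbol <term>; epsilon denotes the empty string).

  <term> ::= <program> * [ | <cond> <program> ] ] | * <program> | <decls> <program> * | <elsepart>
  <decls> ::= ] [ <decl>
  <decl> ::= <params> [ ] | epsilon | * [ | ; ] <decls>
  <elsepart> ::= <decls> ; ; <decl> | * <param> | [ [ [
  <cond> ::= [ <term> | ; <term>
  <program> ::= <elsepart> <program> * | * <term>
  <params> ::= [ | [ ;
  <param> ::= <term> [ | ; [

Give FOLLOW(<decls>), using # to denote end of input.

In <term> ::= <decls> <program> *: add FIRST(<program> *) = { *, [, ] }.
In <decl> ::= ; ] <decls>: <decls> is at the end, add FOLLOW(<decl>) = { #, *, ;, [, ] }.
In <elsepart> ::= <decls> ; ; <decl>: add FIRST(; ; <decl>) = { ; }.
Union: FOLLOW(<decls>) = { #, *, ;, [, ] }.

{ #, *, ;, [, ] }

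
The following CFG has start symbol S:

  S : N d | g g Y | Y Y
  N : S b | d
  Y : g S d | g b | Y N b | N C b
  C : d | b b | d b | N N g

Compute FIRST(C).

{ b, d, g }

C : d contributes {d}.
C : b b contributes {b}.
C : d b contributes {d}.
From C : N N g: add FIRST(N) = { d, g }.
Union: FIRST(C) = { b, d, g }.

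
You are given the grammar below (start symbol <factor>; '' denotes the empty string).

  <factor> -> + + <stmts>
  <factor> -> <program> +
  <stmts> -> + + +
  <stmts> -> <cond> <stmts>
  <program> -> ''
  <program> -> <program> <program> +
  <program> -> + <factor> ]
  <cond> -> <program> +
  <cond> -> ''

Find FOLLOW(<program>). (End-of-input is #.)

In <factor> -> <program> +: add FIRST(+) = { + }.
In <program> -> <program> <program> +: add FIRST(<program> +) = { + }.
In <program> -> <program> <program> +: add FIRST(+) = { + }.
In <cond> -> <program> +: add FIRST(+) = { + }.
Union: FOLLOW(<program>) = { + }.

{ + }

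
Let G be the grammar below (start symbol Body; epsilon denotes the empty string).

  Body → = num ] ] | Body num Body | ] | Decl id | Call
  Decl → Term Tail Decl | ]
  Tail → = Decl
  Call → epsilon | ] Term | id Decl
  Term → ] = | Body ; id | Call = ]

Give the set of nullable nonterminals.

Directly nullable (have an epsilon-production): Call.
Body → Call with every symbol nullable, so Body is nullable.
No other nonterminal has a production whose RHS symbols are all nullable.

{ Body, Call }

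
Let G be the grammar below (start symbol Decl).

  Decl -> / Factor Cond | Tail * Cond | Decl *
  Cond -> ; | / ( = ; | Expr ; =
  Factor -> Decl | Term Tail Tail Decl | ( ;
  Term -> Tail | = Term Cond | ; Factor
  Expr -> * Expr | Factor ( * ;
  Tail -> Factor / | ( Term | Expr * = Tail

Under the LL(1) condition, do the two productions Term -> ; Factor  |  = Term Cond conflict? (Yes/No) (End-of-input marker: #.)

FIRST(; Factor) = { ; } and FIRST(= Term Cond) = { = }.
The FIRST sets are disjoint and neither alternative is nullable — no conflict.

No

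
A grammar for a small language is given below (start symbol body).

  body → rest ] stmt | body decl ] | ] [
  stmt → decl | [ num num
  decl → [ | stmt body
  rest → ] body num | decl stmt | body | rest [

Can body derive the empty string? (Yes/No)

No nonterminal in this grammar is nullable.
No production of body has an RHS whose symbols are all nullable, so body is not nullable.

No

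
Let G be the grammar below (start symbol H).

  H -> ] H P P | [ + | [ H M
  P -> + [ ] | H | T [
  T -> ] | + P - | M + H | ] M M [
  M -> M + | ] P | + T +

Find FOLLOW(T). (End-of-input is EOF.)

{ +, [ }

In P -> T [: add FIRST([) = { [ }.
In M -> + T +: add FIRST(+) = { + }.
Union: FOLLOW(T) = { +, [ }.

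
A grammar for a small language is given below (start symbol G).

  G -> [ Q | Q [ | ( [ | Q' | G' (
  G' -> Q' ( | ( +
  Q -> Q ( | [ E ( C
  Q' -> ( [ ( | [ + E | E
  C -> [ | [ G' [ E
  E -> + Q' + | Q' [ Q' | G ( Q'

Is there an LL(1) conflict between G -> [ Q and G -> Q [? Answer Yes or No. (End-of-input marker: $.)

Yes

FIRST([ Q) = { [ } and FIRST(Q [) = { [ }.
Both contain [, so the two alternatives are not disjoint — LL(1) conflict.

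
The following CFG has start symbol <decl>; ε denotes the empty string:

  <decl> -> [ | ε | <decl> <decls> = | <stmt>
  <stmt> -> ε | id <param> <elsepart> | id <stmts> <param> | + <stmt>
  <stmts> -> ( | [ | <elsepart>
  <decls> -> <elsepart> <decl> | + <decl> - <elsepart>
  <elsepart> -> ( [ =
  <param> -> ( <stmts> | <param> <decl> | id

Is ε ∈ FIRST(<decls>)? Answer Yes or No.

No

Nullable nonterminals: <decl>, <stmt>.
No production of <decls> has an RHS whose symbols are all nullable, so <decls> is not nullable.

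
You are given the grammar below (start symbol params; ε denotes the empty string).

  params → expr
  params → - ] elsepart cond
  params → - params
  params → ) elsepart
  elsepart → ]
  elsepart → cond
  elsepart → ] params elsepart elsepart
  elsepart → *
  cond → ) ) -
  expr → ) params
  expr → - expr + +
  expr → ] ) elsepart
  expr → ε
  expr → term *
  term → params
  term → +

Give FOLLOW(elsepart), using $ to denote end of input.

{ $, ), *, +, ] }

In params → - ] elsepart cond: add FIRST(cond) = { ) }.
In params → ) elsepart: elsepart is at the end, add FOLLOW(params) = { $, ), *, +, ] }.
In elsepart → ] params elsepart elsepart: add FIRST(elsepart) = { ), *, ] }.
In elsepart → ] params elsepart elsepart: elsepart is at the end, add FOLLOW(elsepart) = { $, ), *, +, ] }.
In expr → ] ) elsepart: elsepart is at the end, add FOLLOW(expr) = { $, ), *, +, ] }.
Union: FOLLOW(elsepart) = { $, ), *, +, ] }.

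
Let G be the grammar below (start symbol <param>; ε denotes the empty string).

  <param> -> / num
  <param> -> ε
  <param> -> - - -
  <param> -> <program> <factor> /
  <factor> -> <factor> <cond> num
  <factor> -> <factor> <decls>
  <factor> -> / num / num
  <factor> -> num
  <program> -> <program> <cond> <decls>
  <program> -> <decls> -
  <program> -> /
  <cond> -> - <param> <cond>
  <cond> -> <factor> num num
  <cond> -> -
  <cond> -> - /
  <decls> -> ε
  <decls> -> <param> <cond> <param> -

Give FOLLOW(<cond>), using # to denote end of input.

{ -, /, num }

In <factor> -> <factor> <cond> num: add FIRST(num) = { num }.
In <program> -> <program> <cond> <decls>: add FIRST(<decls>)\{ε} = { -, /, num }.
  Since <decls> is nullable, also add FOLLOW(<program>) = { -, /, num }.
In <cond> -> - <param> <cond>: <cond> is at the end, add FOLLOW(<cond>) = { -, /, num }.
In <decls> -> <param> <cond> <param> -: add FIRST(<param> -) = { -, /, num }.
Union: FOLLOW(<cond>) = { -, /, num }.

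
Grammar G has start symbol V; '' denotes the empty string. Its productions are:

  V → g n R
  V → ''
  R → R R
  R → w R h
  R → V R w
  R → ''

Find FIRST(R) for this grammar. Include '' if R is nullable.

From R → R R: R, R nullable, take FIRST(R) ∪ FIRST(R) = { g, w }; also '' since the whole RHS is nullable.
R → w R h contributes {w}.
From R → V R w: V, R nullable, take FIRST(V) ∪ FIRST(R) ∪ {w} = { g, w }.
R → '' contributes ''.
Union: FIRST(R) = { g, w, '' }.

{ g, w, '' }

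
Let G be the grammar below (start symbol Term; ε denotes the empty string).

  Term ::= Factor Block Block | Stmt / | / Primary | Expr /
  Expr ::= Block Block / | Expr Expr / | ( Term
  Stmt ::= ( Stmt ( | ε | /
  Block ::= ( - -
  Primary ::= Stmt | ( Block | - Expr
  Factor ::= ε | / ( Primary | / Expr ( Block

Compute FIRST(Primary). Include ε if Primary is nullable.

From Primary ::= Stmt: add FIRST(Stmt) = { (, /, ε } (including ε since Stmt is nullable).
Primary ::= ( Block contributes {(}.
Primary ::= - Expr contributes {-}.
Union: FIRST(Primary) = { (, -, /, ε }.

{ (, -, /, ε }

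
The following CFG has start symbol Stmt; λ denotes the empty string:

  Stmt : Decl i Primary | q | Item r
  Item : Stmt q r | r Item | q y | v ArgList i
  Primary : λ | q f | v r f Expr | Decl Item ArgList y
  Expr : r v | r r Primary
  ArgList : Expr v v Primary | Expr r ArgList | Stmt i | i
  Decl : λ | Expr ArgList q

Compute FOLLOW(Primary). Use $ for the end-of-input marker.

{ $, i, q, r, v, y }

In Stmt : Decl i Primary: Primary is at the end, add FOLLOW(Stmt) = { $, i, q }.
In Expr : r r Primary: Primary is at the end, add FOLLOW(Expr) = { $, i, q, r, v, y }.
In ArgList : Expr v v Primary: Primary is at the end, add FOLLOW(ArgList) = { i, q, y }.
Union: FOLLOW(Primary) = { $, i, q, r, v, y }.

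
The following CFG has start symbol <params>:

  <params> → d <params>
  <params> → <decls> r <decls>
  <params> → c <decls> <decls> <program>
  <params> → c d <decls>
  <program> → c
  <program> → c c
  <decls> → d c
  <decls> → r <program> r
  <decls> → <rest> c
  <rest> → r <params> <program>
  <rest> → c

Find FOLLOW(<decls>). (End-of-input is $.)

In <params> → <decls> r <decls>: add FIRST(r <decls>) = { r }.
In <params> → <decls> r <decls>: <decls> is at the end, add FOLLOW(<params>) = { $, c }.
In <params> → c <decls> <decls> <program>: add FIRST(<decls> <program>) = { c, d, r }.
In <params> → c <decls> <decls> <program>: add FIRST(<program>) = { c }.
In <params> → c d <decls>: <decls> is at the end, add FOLLOW(<params>) = { $, c }.
Union: FOLLOW(<decls>) = { $, c, d, r }.

{ $, c, d, r }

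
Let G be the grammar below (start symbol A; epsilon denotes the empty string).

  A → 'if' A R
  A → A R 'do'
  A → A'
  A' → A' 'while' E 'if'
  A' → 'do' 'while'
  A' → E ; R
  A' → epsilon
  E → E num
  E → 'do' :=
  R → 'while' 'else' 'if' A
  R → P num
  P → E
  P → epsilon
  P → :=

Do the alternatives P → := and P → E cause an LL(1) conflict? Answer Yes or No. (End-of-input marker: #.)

No

FIRST(:=) = { := } and FIRST(E) = { 'do' }.
The FIRST sets are disjoint and neither alternative is nullable — no conflict.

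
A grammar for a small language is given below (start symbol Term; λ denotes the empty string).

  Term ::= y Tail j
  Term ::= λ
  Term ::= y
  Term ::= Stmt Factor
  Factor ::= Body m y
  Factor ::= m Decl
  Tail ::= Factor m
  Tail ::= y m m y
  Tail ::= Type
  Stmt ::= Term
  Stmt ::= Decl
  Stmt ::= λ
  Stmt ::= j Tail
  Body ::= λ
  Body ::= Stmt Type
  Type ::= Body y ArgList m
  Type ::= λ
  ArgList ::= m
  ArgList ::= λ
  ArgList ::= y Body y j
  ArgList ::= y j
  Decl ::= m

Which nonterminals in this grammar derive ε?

{ ArgList, Body, Stmt, Tail, Term, Type }

Directly nullable (have an λ-production): Term, Stmt, Body, Type, ArgList.
Tail ::= Type with every symbol nullable, so Tail is nullable.
No other nonterminal has a production whose RHS symbols are all nullable.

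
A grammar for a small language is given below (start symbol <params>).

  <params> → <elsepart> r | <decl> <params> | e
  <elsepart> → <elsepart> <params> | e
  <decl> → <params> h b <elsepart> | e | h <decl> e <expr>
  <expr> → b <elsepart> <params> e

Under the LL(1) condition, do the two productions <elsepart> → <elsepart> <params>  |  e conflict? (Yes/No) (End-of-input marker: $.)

Yes

FIRST(<elsepart> <params>) = { e } and FIRST(e) = { e }.
Both contain e, so the two alternatives are not disjoint — LL(1) conflict.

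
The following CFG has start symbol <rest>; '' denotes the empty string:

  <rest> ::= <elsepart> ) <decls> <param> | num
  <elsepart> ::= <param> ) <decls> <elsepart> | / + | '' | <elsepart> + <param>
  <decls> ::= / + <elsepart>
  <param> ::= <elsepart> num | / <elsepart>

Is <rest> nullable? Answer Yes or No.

Nullable nonterminals: <elsepart>.
No production of <rest> has an RHS whose symbols are all nullable, so <rest> is not nullable.

No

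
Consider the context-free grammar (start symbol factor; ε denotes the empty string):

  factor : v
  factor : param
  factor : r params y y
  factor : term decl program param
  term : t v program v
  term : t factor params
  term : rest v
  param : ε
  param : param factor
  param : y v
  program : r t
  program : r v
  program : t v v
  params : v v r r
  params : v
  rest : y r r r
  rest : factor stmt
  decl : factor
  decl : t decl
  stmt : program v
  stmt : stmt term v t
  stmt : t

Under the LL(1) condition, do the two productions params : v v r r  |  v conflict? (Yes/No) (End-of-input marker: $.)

Yes

FIRST(v v r r) = { v } and FIRST(v) = { v }.
Both contain v, so the two alternatives are not disjoint — LL(1) conflict.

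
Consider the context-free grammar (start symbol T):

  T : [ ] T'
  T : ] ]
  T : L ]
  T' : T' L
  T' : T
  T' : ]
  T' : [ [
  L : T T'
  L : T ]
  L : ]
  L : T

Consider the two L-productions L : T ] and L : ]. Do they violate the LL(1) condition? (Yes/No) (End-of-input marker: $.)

Yes

FIRST(T ]) = { [, ] } and FIRST(]) = { ] }.
Both contain ], so the two alternatives are not disjoint — LL(1) conflict.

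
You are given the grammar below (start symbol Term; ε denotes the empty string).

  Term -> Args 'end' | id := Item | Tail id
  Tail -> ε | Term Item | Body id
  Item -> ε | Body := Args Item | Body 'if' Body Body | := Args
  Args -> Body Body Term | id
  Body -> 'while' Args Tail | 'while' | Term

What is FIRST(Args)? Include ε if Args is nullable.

{ 'while', id }

From Args -> Body Body Term: add FIRST(Body) = { 'while', id }.
Args -> id contributes {id}.
Union: FIRST(Args) = { 'while', id }.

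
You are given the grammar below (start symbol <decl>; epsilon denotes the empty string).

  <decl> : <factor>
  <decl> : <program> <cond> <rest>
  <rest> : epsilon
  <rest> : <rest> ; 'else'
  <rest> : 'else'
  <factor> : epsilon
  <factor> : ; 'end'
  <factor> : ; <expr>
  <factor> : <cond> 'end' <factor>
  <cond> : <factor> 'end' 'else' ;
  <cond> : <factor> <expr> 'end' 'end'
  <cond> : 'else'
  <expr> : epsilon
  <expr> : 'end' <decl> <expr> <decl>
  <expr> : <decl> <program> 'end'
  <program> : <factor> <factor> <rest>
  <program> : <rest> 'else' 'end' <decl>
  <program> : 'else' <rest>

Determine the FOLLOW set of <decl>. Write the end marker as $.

{ $, 'else', 'end', ; }

<decl> is the start symbol, so $ ∈ FOLLOW(<decl>).
In <expr> : 'end' <decl> <expr> <decl>: add FIRST(<expr> <decl>)\{epsilon} = { 'else', 'end', ; }.
  Since <expr> <decl> is nullable, also add FOLLOW(<expr>) = { $, 'else', 'end', ; }.
In <expr> : 'end' <decl> <expr> <decl>: <decl> is at the end, add FOLLOW(<expr>) = { $, 'else', 'end', ; }.
In <expr> : <decl> <program> 'end': add FIRST(<program> 'end') = { 'else', 'end', ; }.
In <program> : <rest> 'else' 'end' <decl>: <decl> is at the end, add FOLLOW(<program>) = { 'else', 'end', ; }.
Union: FOLLOW(<decl>) = { $, 'else', 'end', ; }.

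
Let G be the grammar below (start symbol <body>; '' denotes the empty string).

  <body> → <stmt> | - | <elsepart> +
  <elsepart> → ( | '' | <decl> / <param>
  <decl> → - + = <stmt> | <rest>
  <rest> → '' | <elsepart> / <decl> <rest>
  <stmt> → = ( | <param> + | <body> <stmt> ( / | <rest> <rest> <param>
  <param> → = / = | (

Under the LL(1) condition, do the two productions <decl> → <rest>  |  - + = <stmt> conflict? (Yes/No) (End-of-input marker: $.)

FIRST(<rest>) = { (, -, /, '' } and FIRST(- + = <stmt>) = { - }.
Both contain -, so the two alternatives are not disjoint — LL(1) conflict.

Yes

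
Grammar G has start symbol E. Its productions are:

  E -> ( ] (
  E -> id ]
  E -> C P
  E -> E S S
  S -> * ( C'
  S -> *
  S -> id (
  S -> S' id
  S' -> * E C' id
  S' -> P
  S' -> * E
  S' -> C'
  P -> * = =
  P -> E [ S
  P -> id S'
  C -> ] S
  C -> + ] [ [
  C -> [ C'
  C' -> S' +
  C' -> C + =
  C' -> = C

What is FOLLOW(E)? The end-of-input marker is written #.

{ #, (, *, +, =, [, ], id }

E is the start symbol, so # ∈ FOLLOW(E).
In E -> E S S: add FIRST(S S) = { (, *, +, =, [, ], id }.
In S' -> * E C' id: add FIRST(C' id) = { (, *, +, =, [, ], id }.
In S' -> * E: E is at the end, add FOLLOW(S') = { #, (, *, +, =, [, ], id }.
In P -> E [ S: add FIRST([ S) = { [ }.
Union: FOLLOW(E) = { #, (, *, +, =, [, ], id }.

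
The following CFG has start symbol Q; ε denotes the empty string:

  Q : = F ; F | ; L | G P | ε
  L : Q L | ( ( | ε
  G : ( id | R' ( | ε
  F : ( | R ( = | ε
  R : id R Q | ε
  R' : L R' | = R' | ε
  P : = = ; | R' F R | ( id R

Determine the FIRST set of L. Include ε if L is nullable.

From L : Q L: Q, L nullable, take FIRST(Q) ∪ FIRST(L) = { (, ;, =, id }; also ε since the whole RHS is nullable.
L : ( ( contributes {(}.
L : ε contributes ε.
Union: FIRST(L) = { (, ;, =, id, ε }.

{ (, ;, =, id, ε }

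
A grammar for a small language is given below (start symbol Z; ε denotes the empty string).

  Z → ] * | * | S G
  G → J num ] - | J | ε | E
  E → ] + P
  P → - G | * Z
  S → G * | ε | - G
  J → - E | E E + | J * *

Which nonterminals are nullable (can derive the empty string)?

{ G, S, Z }

Directly nullable (have an ε-production): G, S.
Z → S G with every symbol nullable, so Z is nullable.
No other nonterminal has a production whose RHS symbols are all nullable.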